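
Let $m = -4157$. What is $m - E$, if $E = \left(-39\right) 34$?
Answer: $-2831$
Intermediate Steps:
$E = -1326$
$m - E = -4157 - -1326 = -4157 + 1326 = -2831$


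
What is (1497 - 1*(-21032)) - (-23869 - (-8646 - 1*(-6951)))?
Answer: 44703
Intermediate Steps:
(1497 - 1*(-21032)) - (-23869 - (-8646 - 1*(-6951))) = (1497 + 21032) - (-23869 - (-8646 + 6951)) = 22529 - (-23869 - 1*(-1695)) = 22529 - (-23869 + 1695) = 22529 - 1*(-22174) = 22529 + 22174 = 44703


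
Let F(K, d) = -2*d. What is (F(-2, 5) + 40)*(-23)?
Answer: -690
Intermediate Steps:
(F(-2, 5) + 40)*(-23) = (-2*5 + 40)*(-23) = (-10 + 40)*(-23) = 30*(-23) = -690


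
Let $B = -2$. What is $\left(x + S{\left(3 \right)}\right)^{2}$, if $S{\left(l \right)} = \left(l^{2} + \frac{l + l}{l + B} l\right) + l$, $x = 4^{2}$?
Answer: $2116$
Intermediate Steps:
$x = 16$
$S{\left(l \right)} = l + l^{2} + \frac{2 l^{2}}{-2 + l}$ ($S{\left(l \right)} = \left(l^{2} + \frac{l + l}{l - 2} l\right) + l = \left(l^{2} + \frac{2 l}{-2 + l} l\right) + l = \left(l^{2} + \frac{2 l^{2}}{-2 + l}\right) + l = l + l^{2} + \frac{2 l^{2}}{-2 + l}$)
$\left(x + S{\left(3 \right)}\right)^{2} = \left(16 + \frac{3 \left(-2 + 3 + 3^{2}\right)}{-2 + 3}\right)^{2} = \left(16 + \frac{3 \left(-2 + 3 + 9\right)}{1}\right)^{2} = \left(16 + 3 \cdot 1 \cdot 10\right)^{2} = \left(16 + 30\right)^{2} = 46^{2} = 2116$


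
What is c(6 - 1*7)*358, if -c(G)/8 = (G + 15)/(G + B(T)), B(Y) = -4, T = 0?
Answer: 40096/5 ≈ 8019.2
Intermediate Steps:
c(G) = -8*(15 + G)/(-4 + G) (c(G) = -8*(G + 15)/(G - 4) = -8*(15 + G)/(-4 + G))
c(6 - 1*7)*358 = (8*(-15 - (6 - 1*7))/(-4 + (6 - 1*7)))*358 = (8*(-15 - (6 - 7))/(-4 + (6 - 7)))*358 = (8*(-15 - 1*(-1))/(-4 - 1))*358 = (8*(-15 + 1)/(-5))*358 = (8*(-1/5)*(-14))*358 = (112/5)*358 = 40096/5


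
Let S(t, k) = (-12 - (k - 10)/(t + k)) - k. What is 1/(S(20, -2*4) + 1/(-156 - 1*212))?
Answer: -368/921 ≈ -0.39957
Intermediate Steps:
S(t, k) = -12 - k - (-10 + k)/(k + t) (S(t, k) = (-12 - (-10 + k)/(k + t)) - k = -12 - k - (-10 + k)/(k + t))
1/(S(20, -2*4) + 1/(-156 - 1*212)) = 1/((10 - (-2*4)² - (-26)*4 - 12*20 - 1*(-2*4)*20)/(-2*4 + 20) + 1/(-156 - 1*212)) = 1/((10 - 1*(-8)² - 13*(-8) - 240 - 1*(-8)*20)/(-8 + 20) + 1/(-156 - 212)) = 1/((10 - 1*64 + 104 - 240 + 160)/12 + 1/(-368)) = 1/((10 - 64 + 104 - 240 + 160)/12 - 1/368) = 1/((1/12)*(-30) - 1/368) = 1/(-5/2 - 1/368) = 1/(-921/368) = -368/921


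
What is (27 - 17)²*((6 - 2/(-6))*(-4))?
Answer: -7600/3 ≈ -2533.3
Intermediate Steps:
(27 - 17)²*((6 - 2/(-6))*(-4)) = 10²*((6 - 2*(-⅙))*(-4)) = 100*((6 + ⅓)*(-4)) = 100*((19/3)*(-4)) = 100*(-76/3) = -7600/3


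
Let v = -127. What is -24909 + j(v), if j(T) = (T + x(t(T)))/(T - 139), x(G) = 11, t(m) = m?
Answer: -3312839/133 ≈ -24909.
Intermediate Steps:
j(T) = (11 + T)/(-139 + T) (j(T) = (T + 11)/(T - 139) = (11 + T)/(-139 + T))
-24909 + j(v) = -24909 + (11 - 127)/(-139 - 127) = -24909 - 116/(-266) = -24909 - 1/266*(-116) = -24909 + 58/133 = -3312839/133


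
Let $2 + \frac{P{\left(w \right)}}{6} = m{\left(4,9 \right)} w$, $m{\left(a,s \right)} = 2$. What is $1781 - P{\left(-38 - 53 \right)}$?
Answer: $2885$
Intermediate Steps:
$P{\left(w \right)} = -12 + 12 w$ ($P{\left(w \right)} = -12 + 6 \cdot 2 w = -12 + 12 w$)
$1781 - P{\left(-38 - 53 \right)} = 1781 - \left(-12 + 12 \left(-38 - 53\right)\right) = 1781 - \left(-12 + 12 \left(-91\right)\right) = 1781 - \left(-12 - 1092\right) = 1781 - -1104 = 1781 + 1104 = 2885$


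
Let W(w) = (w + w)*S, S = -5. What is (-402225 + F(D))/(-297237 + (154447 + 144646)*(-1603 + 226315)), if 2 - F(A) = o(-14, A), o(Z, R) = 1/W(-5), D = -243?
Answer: -6703717/1120158149650 ≈ -5.9846e-6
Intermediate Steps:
W(w) = -10*w (W(w) = (w + w)*(-5) = (2*w)*(-5) = -10*w)
o(Z, R) = 1/50 (o(Z, R) = 1/(-10*(-5)) = 1/50)
F(A) = 99/50 (F(A) = 2 - 1*1/50 = 2 - 1/50 = 99/50)
(-402225 + F(D))/(-297237 + (154447 + 144646)*(-1603 + 226315)) = (-402225 + 99/50)/(-297237 + (154447 + 144646)*(-1603 + 226315)) = -20111151/(50*(-297237 + 299093*224712)) = -20111151/(50*(-297237 + 67209786216)) = -20111151/50/67209488979 = -20111151/50*1/67209488979 = -6703717/1120158149650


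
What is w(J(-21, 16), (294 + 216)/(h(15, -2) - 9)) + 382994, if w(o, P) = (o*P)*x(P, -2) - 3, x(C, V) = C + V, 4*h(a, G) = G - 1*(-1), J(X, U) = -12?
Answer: 472563959/1369 ≈ 3.4519e+5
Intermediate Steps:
h(a, G) = ¼ + G/4 (h(a, G) = (G - 1*(-1))/4 = (G + 1)/4 = (1 + G)/4 = ¼ + G/4)
w(o, P) = -3 + P*o*(-2 + P) (w(o, P) = (o*P)*(P - 2) - 3 = (P*o)*(-2 + P) - 3 = P*o*(-2 + P) - 3 = -3 + P*o*(-2 + P))
w(J(-21, 16), (294 + 216)/(h(15, -2) - 9)) + 382994 = (-3 + ((294 + 216)/((¼ + (¼)*(-2)) - 9))*(-12)*(-2 + (294 + 216)/((¼ + (¼)*(-2)) - 9))) + 382994 = (-3 + (510/((¼ - ½) - 9))*(-12)*(-2 + 510/((¼ - ½) - 9))) + 382994 = (-3 + (510/(-¼ - 9))*(-12)*(-2 + 510/(-¼ - 9))) + 382994 = (-3 + (510/(-37/4))*(-12)*(-2 + 510/(-37/4))) + 382994 = (-3 + (510*(-4/37))*(-12)*(-2 + 510*(-4/37))) + 382994 = (-3 - 2040/37*(-12)*(-2 - 2040/37)) + 382994 = (-3 - 2040/37*(-12)*(-2114/37)) + 382994 = (-3 - 51750720/1369) + 382994 = -51754827/1369 + 382994 = 472563959/1369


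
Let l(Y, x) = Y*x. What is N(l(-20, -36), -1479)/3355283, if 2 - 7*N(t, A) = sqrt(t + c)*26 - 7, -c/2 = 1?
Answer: 9/23486981 - 26*sqrt(718)/23486981 ≈ -2.9279e-5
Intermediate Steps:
c = -2 (c = -2*1 = -2)
N(t, A) = 9/7 - 26*sqrt(-2 + t)/7 (N(t, A) = 2/7 - (sqrt(t - 2)*26 - 7)/7 = 2/7 - (sqrt(-2 + t)*26 - 7)/7 = 2/7 - (26*sqrt(-2 + t) - 7)/7 = 2/7 - (-7 + 26*sqrt(-2 + t))/7 = 2/7 + (1 - 26*sqrt(-2 + t)/7) = 9/7 - 26*sqrt(-2 + t)/7)
N(l(-20, -36), -1479)/3355283 = (9/7 - 26*sqrt(-2 - 20*(-36))/7)/3355283 = (9/7 - 26*sqrt(-2 + 720)/7)*(1/3355283) = (9/7 - 26*sqrt(718)/7)*(1/3355283) = 9/23486981 - 26*sqrt(718)/23486981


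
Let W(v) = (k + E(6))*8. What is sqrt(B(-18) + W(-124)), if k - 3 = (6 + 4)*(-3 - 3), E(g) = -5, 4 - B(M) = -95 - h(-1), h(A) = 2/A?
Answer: I*sqrt(399) ≈ 19.975*I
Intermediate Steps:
B(M) = 97 (B(M) = 4 - (-95 - 2/(-1)) = 4 - (-95 - 2*(-1)) = 4 - (-95 - 1*(-2)) = 4 - (-95 + 2) = 4 - 1*(-93) = 4 + 93 = 97)
k = -57 (k = 3 + (6 + 4)*(-3 - 3) = 3 + 10*(-6) = 3 - 60 = -57)
W(v) = -496 (W(v) = (-57 - 5)*8 = -62*8 = -496)
sqrt(B(-18) + W(-124)) = sqrt(97 - 496) = sqrt(-399) = I*sqrt(399)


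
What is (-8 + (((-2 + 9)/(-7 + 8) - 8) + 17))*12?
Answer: 96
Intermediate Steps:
(-8 + (((-2 + 9)/(-7 + 8) - 8) + 17))*12 = (-8 + ((7/1 - 8) + 17))*12 = (-8 + ((7*1 - 8) + 17))*12 = (-8 + ((7 - 8) + 17))*12 = (-8 + (-1 + 17))*12 = (-8 + 16)*12 = 8*12 = 96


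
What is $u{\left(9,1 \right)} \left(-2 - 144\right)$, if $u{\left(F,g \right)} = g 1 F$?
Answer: $-1314$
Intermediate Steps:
$u{\left(F,g \right)} = F g$ ($u{\left(F,g \right)} = g F = F g$)
$u{\left(9,1 \right)} \left(-2 - 144\right) = 9 \cdot 1 \left(-2 - 144\right) = 9 \left(-146\right) = -1314$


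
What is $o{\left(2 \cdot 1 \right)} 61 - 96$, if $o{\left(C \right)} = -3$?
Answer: $-279$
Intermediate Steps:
$o{\left(2 \cdot 1 \right)} 61 - 96 = \left(-3\right) 61 - 96 = -183 - 96 = -279$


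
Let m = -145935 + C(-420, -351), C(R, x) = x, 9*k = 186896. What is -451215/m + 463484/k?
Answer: 9646406423/379725948 ≈ 25.404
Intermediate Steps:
k = 186896/9 (k = (⅑)*186896 = 186896/9 ≈ 20766.)
m = -146286 (m = -145935 - 351 = -146286)
-451215/m + 463484/k = -451215/(-146286) + 463484/(186896/9) = -451215*(-1/146286) + 463484*(9/186896) = 50135/16254 + 1042839/46724 = 9646406423/379725948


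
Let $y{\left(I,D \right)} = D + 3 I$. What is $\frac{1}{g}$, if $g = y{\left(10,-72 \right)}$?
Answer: $- \frac{1}{42} \approx -0.02381$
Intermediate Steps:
$g = -42$ ($g = -72 + 3 \cdot 10 = -72 + 30 = -42$)
$\frac{1}{g} = \frac{1}{-42} = - \frac{1}{42}$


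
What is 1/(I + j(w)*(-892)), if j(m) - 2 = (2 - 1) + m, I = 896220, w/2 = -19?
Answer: 1/927440 ≈ 1.0782e-6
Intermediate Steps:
w = -38 (w = 2*(-19) = -38)
j(m) = 3 + m (j(m) = 2 + ((2 - 1) + m) = 2 + (1 + m) = 3 + m)
1/(I + j(w)*(-892)) = 1/(896220 + (3 - 38)*(-892)) = 1/(896220 - 35*(-892)) = 1/(896220 + 31220) = 1/927440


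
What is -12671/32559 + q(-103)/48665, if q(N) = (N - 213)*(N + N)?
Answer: 1502826449/1584483735 ≈ 0.94846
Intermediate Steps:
q(N) = 2*N*(-213 + N) (q(N) = (-213 + N)*(2*N) = 2*N*(-213 + N))
-12671/32559 + q(-103)/48665 = -12671/32559 + (2*(-103)*(-213 - 103))/48665 = -12671*1/32559 + (2*(-103)*(-316))*(1/48665) = -12671/32559 + 65096*(1/48665) = -12671/32559 + 65096/48665 = 1502826449/1584483735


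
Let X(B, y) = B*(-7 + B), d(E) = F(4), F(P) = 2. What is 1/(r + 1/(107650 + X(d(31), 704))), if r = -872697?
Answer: -107640/93937105079 ≈ -1.1459e-6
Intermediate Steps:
d(E) = 2
1/(r + 1/(107650 + X(d(31), 704))) = 1/(-872697 + 1/(107650 + 2*(-7 + 2))) = 1/(-872697 + 1/(107650 + 2*(-5))) = 1/(-872697 + 1/(107650 - 10)) = 1/(-872697 + 1/107640) = 1/(-93937105079/107640) = -107640/93937105079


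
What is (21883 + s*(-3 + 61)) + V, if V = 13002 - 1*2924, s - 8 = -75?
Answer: 28075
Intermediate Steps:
s = -67 (s = 8 - 75 = -67)
V = 10078 (V = 13002 - 2924 = 10078)
(21883 + s*(-3 + 61)) + V = (21883 - 67*(-3 + 61)) + 10078 = (21883 - 67*58) + 10078 = (21883 - 3886) + 10078 = 17997 + 10078 = 28075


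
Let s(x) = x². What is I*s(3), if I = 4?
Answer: 36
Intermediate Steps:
I*s(3) = 4*3² = 4*9 = 36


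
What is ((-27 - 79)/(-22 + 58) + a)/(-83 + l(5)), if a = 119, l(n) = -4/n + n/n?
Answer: -10445/7452 ≈ -1.4016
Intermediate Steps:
l(n) = 1 - 4/n (l(n) = -4/n + 1 = 1 - 4/n)
((-27 - 79)/(-22 + 58) + a)/(-83 + l(5)) = ((-27 - 79)/(-22 + 58) + 119)/(-83 + (-4 + 5)/5) = (-106/36 + 119)/(-83 + (⅕)*1) = (-106*1/36 + 119)/(-83 + ⅕) = (-53/18 + 119)/(-414/5) = (2089/18)*(-5/414) = -10445/7452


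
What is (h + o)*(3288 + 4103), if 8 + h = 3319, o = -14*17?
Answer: 22712543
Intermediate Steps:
o = -238
h = 3311 (h = -8 + 3319 = 3311)
(h + o)*(3288 + 4103) = (3311 - 238)*(3288 + 4103) = 3073*7391 = 22712543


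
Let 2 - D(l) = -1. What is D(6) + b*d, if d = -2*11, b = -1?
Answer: 25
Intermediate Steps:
d = -22
D(l) = 3 (D(l) = 2 - 1*(-1) = 2 + 1 = 3)
D(6) + b*d = 3 - 1*(-22) = 3 + 22 = 25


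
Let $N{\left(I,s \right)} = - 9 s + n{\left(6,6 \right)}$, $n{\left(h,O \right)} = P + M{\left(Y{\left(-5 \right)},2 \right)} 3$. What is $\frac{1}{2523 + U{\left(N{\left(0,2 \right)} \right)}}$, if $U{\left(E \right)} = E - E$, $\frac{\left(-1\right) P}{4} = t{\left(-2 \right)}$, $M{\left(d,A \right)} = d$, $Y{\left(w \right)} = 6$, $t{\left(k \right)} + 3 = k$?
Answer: $\frac{1}{2523} \approx 0.00039635$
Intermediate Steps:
$t{\left(k \right)} = -3 + k$
$P = 20$ ($P = - 4 \left(-3 - 2\right) = \left(-4\right) \left(-5\right) = 20$)
$n{\left(h,O \right)} = 38$ ($n{\left(h,O \right)} = 20 + 6 \cdot 3 = 20 + 18 = 38$)
$N{\left(I,s \right)} = 38 - 9 s$ ($N{\left(I,s \right)} = - 9 s + 38 = 38 - 9 s$)
$U{\left(E \right)} = 0$
$\frac{1}{2523 + U{\left(N{\left(0,2 \right)} \right)}} = \frac{1}{2523 + 0} = \frac{1}{2523}$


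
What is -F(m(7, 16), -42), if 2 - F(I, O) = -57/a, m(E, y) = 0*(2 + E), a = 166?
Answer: -389/166 ≈ -2.3434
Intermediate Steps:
m(E, y) = 0
F(I, O) = 389/166 (F(I, O) = 2 - (-57)/166 = 2 - 1*(-57/166) = 2 + 57/166 = 389/166)
-F(m(7, 16), -42) = -1*389/166 = -389/166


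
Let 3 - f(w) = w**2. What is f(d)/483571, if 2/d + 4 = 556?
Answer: 228527/36836504496 ≈ 6.2038e-6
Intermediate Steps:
d = 1/276 (d = 2/(-4 + 556) = 2/552 = 2*(1/552) = 1/276 ≈ 0.0036232)
f(w) = 3 - w**2
f(d)/483571 = (3 - (1/276)**2)/483571 = (3 - 1*1/76176)*(1/483571) = (3 - 1/76176)*(1/483571) = (228527/76176)*(1/483571) = 228527/36836504496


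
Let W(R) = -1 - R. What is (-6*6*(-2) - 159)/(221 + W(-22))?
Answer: -87/242 ≈ -0.35950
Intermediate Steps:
(-6*6*(-2) - 159)/(221 + W(-22)) = (-6*6*(-2) - 159)/(221 + (-1 - 1*(-22))) = (-36*(-2) - 159)/(221 + (-1 + 22)) = (72 - 159)/(221 + 21) = -87/242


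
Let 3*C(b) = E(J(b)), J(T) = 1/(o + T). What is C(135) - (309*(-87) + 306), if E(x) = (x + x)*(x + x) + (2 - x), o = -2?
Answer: 1410396908/53067 ≈ 26578.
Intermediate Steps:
J(T) = 1/(-2 + T)
E(x) = 2 - x + 4*x² (E(x) = (2*x)*(2*x) + (2 - x) = 4*x² + (2 - x) = 2 - x + 4*x²)
C(b) = ⅔ - 1/(3*(-2 + b)) + 4/(3*(-2 + b)²) (C(b) = (2 - 1/(-2 + b) + 4*(1/(-2 + b))²)/3 = (2 - 1/(-2 + b) + 4/(-2 + b)²)/3 = ⅔ - 1/(3*(-2 + b)) + 4/(3*(-2 + b)²))
C(135) - (309*(-87) + 306) = (14 - 9*135 + 2*135²)/(3*(4 + 135² - 4*135)) - (309*(-87) + 306) = (14 - 1215 + 2*18225)/(3*(4 + 18225 - 540)) - (-26883 + 306) = (⅓)*(14 - 1215 + 36450)/17689 - 1*(-26577) = (⅓)*(1/17689)*35249 + 26577 = 35249/53067 + 26577 = 1410396908/53067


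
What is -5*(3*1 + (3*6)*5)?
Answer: -465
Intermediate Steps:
-5*(3*1 + (3*6)*5) = -5*(3 + 18*5) = -5*(3 + 90) = -5*93 = -465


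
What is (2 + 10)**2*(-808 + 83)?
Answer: -104400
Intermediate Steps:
(2 + 10)**2*(-808 + 83) = 12**2*(-725) = 144*(-725) = -104400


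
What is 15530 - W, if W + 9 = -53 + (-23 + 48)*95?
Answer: 13217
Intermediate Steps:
W = 2313 (W = -9 + (-53 + (-23 + 48)*95) = -9 + (-53 + 25*95) = -9 + (-53 + 2375) = -9 + 2322 = 2313)
15530 - W = 15530 - 1*2313 = 15530 - 2313 = 13217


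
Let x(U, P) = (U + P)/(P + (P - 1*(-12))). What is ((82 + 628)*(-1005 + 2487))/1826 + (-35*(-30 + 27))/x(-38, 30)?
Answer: -336675/913 ≈ -368.76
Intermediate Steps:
x(U, P) = (P + U)/(12 + 2*P) (x(U, P) = (P + U)/(P + (P + 12)) = (P + U)/(P + (12 + P)) = (P + U)/(12 + 2*P))
((82 + 628)*(-1005 + 2487))/1826 + (-35*(-30 + 27))/x(-38, 30) = ((82 + 628)*(-1005 + 2487))/1826 + (-35*(-30 + 27))/(((30 - 38)/(2*(6 + 30)))) = (710*1482)*(1/1826) + (-35*(-3))/(((½)*(-8)/36)) = 1052220*(1/1826) + 105/(((½)*(1/36)*(-8))) = 526110/913 + 105/(-⅑) = 526110/913 + 105*(-9) = 526110/913 - 945 = -336675/913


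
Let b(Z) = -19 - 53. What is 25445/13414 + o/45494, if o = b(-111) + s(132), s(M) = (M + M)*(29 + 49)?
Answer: 716425055/305128258 ≈ 2.3479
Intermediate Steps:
s(M) = 156*M (s(M) = (2*M)*78 = 156*M)
b(Z) = -72
o = 20520 (o = -72 + 156*132 = -72 + 20592 = 20520)
25445/13414 + o/45494 = 25445/13414 + 20520/45494 = 25445*(1/13414) + 20520*(1/45494) = 25445/13414 + 10260/22747 = 716425055/305128258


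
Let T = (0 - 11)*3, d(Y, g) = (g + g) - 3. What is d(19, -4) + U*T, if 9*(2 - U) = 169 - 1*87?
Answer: 671/3 ≈ 223.67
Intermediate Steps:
d(Y, g) = -3 + 2*g (d(Y, g) = 2*g - 3 = -3 + 2*g)
T = -33 (T = -11*3 = -33)
U = -64/9 (U = 2 - (169 - 1*87)/9 = 2 - (169 - 87)/9 = 2 - ⅑*82 = 2 - 82/9 = -64/9 ≈ -7.1111)
d(19, -4) + U*T = (-3 + 2*(-4)) - 64/9*(-33) = (-3 - 8) + 704/3 = -11 + 704/3 = 671/3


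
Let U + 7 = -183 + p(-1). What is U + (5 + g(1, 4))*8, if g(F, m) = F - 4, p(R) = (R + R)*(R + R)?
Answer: -170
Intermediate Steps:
p(R) = 4*R² (p(R) = (2*R)*(2*R) = 4*R²)
g(F, m) = -4 + F
U = -186 (U = -7 + (-183 + 4*(-1)²) = -7 + (-183 + 4*1) = -7 + (-183 + 4) = -7 - 179 = -186)
U + (5 + g(1, 4))*8 = -186 + (5 + (-4 + 1))*8 = -186 + (5 - 3)*8 = -186 + 2*8 = -186 + 16 = -170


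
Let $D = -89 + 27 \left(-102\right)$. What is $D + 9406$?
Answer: $6563$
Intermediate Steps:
$D = -2843$ ($D = -89 - 2754 = -2843$)
$D + 9406 = -2843 + 9406 = 6563$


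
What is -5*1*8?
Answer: -40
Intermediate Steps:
-5*1*8 = -5*8 = -40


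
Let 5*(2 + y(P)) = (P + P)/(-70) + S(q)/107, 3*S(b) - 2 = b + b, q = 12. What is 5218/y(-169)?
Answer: -293121150/57191 ≈ -5125.3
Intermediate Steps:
S(b) = 2/3 + 2*b/3 (S(b) = 2/3 + (b + b)/3 = 2/3 + (2*b)/3 = 2/3 + 2*b/3)
y(P) = -3184/1605 - P/175 (y(P) = -2 + ((P + P)/(-70) + (2/3 + (2/3)*12)/107)/5 = -2 + ((2*P)*(-1/70) + (2/3 + 8)*(1/107))/5 = -2 + (-P/35 + (26/3)*(1/107))/5 = -2 + (-P/35 + 26/321)/5 = -2 + (26/321 - P/35)/5 = -2 + (26/1605 - P/175) = -3184/1605 - P/175)
5218/y(-169) = 5218/(-3184/1605 - 1/175*(-169)) = 5218/(-3184/1605 + 169/175) = 5218/(-57191/56175) = 5218*(-56175/57191) = -293121150/57191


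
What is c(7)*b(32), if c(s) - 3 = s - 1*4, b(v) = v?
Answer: 192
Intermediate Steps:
c(s) = -1 + s (c(s) = 3 + (s - 1*4) = 3 + (s - 4) = 3 + (-4 + s) = -1 + s)
c(7)*b(32) = (-1 + 7)*32 = 6*32 = 192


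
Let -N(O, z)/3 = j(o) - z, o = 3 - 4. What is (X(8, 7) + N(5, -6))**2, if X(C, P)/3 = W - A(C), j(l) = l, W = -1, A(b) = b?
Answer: 1764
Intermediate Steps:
o = -1
N(O, z) = 3 + 3*z (N(O, z) = -3*(-1 - z) = 3 + 3*z)
X(C, P) = -3 - 3*C (X(C, P) = 3*(-1 - C) = -3 - 3*C)
(X(8, 7) + N(5, -6))**2 = ((-3 - 3*8) + (3 + 3*(-6)))**2 = ((-3 - 24) + (3 - 18))**2 = (-27 - 15)**2 = (-42)**2 = 1764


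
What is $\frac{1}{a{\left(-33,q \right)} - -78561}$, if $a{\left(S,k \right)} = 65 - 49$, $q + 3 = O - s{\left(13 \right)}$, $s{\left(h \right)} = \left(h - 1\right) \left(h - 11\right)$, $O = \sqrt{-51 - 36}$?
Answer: $\frac{1}{78577} \approx 1.2726 \cdot 10^{-5}$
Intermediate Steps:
$O = i \sqrt{87}$ ($O = \sqrt{-87} = i \sqrt{87} \approx 9.3274 i$)
$s{\left(h \right)} = \left(-1 + h\right) \left(-11 + h\right)$
$q = -27 + i \sqrt{87}$ ($q = -3 - \left(180 - 156 - i \sqrt{87}\right) = -3 + \left(i \sqrt{87} - \left(11 + 169 - 156\right)\right) = -3 + \left(i \sqrt{87} - 24\right) = -3 - \left(24 - i \sqrt{87}\right) = -27 + i \sqrt{87} \approx -27.0 + 9.3274 i$)
$a{\left(S,k \right)} = 16$ ($a{\left(S,k \right)} = 65 - 49 = 16$)
$\frac{1}{a{\left(-33,q \right)} - -78561} = \frac{1}{16 - -78561} = \frac{1}{16 + 78561} = \frac{1}{78577}$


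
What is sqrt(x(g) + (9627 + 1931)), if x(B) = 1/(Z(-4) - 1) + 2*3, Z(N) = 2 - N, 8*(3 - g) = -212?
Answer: sqrt(289105)/5 ≈ 107.54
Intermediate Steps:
g = 59/2 (g = 3 - 1/8*(-212) = 3 + 53/2 = 59/2 ≈ 29.500)
x(B) = 31/5 (x(B) = 1/((2 - 1*(-4)) - 1) + 2*3 = 1/((2 + 4) - 1) + 6 = 1/(6 - 1) + 6 = 1/5 + 6 = 31/5)
sqrt(x(g) + (9627 + 1931)) = sqrt(31/5 + (9627 + 1931)) = sqrt(31/5 + 11558) = sqrt(57821/5) = sqrt(289105)/5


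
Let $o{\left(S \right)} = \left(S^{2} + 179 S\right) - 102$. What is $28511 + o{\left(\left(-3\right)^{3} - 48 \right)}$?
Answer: $20609$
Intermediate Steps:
$o{\left(S \right)} = -102 + S^{2} + 179 S$
$28511 + o{\left(\left(-3\right)^{3} - 48 \right)} = 28511 + \left(-102 + \left(\left(-3\right)^{3} - 48\right)^{2} + 179 \left(\left(-3\right)^{3} - 48\right)\right) = 28511 + \left(-102 + \left(-27 - 48\right)^{2} + 179 \left(-27 - 48\right)\right) = 28511 + \left(-102 + \left(-75\right)^{2} + 179 \left(-75\right)\right) = 28511 - 7902 = 20609$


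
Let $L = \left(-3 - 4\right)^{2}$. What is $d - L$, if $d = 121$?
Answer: $72$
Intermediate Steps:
$L = 49$ ($L = \left(-7\right)^{2} = 49$)
$d - L = 121 - 49 = 72$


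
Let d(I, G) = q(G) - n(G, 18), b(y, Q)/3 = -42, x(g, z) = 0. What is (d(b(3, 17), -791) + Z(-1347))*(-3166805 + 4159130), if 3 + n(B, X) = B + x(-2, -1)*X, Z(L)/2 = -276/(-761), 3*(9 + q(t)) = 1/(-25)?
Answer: 593337764734/761 ≈ 7.7968e+8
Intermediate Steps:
q(t) = -676/75 (q(t) = -9 + (1/3)/(-25) = -9 + (1/3)*(-1/25) = -9 - 1/75 = -676/75)
b(y, Q) = -126 (b(y, Q) = 3*(-42) = -126)
Z(L) = 552/761 (Z(L) = 2*(-276/(-761)) = 2*(-276*(-1/761)) = 2*(276/761) = 552/761)
n(B, X) = -3 + B (n(B, X) = -3 + (B + 0*X) = -3 + (B + 0) = -3 + B)
d(I, G) = -451/75 - G (d(I, G) = -676/75 - (-3 + G) = -676/75 + (3 - G) = -451/75 - G)
(d(b(3, 17), -791) + Z(-1347))*(-3166805 + 4159130) = ((-451/75 - 1*(-791)) + 552/761)*(-3166805 + 4159130) = ((-451/75 + 791) + 552/761)*992325 = (58874/75 + 552/761)*992325 = (44844514/57075)*992325 = 593337764734/761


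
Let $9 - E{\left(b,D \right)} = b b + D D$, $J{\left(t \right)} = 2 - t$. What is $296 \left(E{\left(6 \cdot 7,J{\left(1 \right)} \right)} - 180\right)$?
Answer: $-573056$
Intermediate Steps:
$E{\left(b,D \right)} = 9 - D^{2} - b^{2}$ ($E{\left(b,D \right)} = 9 - \left(b b + D D\right) = 9 - \left(b^{2} + D^{2}\right) = 9 - \left(D^{2} + b^{2}\right) = 9 - D^{2} - b^{2}$)
$296 \left(E{\left(6 \cdot 7,J{\left(1 \right)} \right)} - 180\right) = 296 \left(\left(9 - \left(2 - 1\right)^{2} - \left(6 \cdot 7\right)^{2}\right) - 180\right) = 296 \left(\left(9 - \left(2 - 1\right)^{2} - 42^{2}\right) - 180\right) = 296 \left(\left(9 - 1^{2} - 1764\right) - 180\right) = 296 \left(\left(9 - 1 - 1764\right) - 180\right) = 296 \left(-1756 - 180\right) = 296 \left(-1936\right) = -573056$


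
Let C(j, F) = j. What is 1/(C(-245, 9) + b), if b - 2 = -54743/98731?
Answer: -98731/24046376 ≈ -0.0041059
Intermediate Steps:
b = 142719/98731 (b = 2 - 54743/98731 = 142719/98731 ≈ 1.4455)
1/(C(-245, 9) + b) = 1/(-245 + 142719/98731) = 1/(-24046376/98731) = -98731/24046376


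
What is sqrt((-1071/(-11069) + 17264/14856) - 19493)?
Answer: 2*I*sqrt(2058880908179808015)/20555133 ≈ 139.61*I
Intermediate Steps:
sqrt((-1071/(-11069) + 17264/14856) - 19493) = sqrt((-1071*(-1/11069) + 17264*(1/14856)) - 19493) = sqrt((1071/11069 + 2158/1857) - 19493) = sqrt(25875749/20555133 - 19493) = sqrt(-400655331820/20555133) = 2*I*sqrt(2058880908179808015)/20555133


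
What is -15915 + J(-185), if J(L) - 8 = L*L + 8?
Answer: 18326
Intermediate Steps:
J(L) = 16 + L² (J(L) = 8 + (L*L + 8) = 8 + (L² + 8) = 8 + (8 + L²) = 16 + L²)
-15915 + J(-185) = -15915 + (16 + (-185)²) = -15915 + (16 + 34225) = -15915 + 34241 = 18326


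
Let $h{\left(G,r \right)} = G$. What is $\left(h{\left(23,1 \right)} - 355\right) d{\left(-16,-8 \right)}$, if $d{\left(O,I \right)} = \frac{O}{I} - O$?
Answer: $-5976$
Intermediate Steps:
$d{\left(O,I \right)} = - O + \frac{O}{I}$
$\left(h{\left(23,1 \right)} - 355\right) d{\left(-16,-8 \right)} = \left(23 - 355\right) \left(\left(-1\right) \left(-16\right) - \frac{16}{-8}\right) = - 332 \left(16 - -2\right) = - 332 \left(16 + 2\right) = \left(-332\right) 18 = -5976$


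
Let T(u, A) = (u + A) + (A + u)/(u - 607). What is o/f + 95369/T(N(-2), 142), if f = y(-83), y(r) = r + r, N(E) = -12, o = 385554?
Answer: -10587931067/6668220 ≈ -1587.8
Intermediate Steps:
y(r) = 2*r
f = -166 (f = 2*(-83) = -166)
T(u, A) = A + u + (A + u)/(-607 + u) (T(u, A) = (A + u) + (A + u)/(-607 + u) = A + u + (A + u)/(-607 + u))
o/f + 95369/T(N(-2), 142) = 385554/(-166) + 95369/((((-12)**2 - 606*142 - 606*(-12) + 142*(-12))/(-607 - 12))) = 385554*(-1/166) + 95369/(((144 - 86052 + 7272 - 1704)/(-619))) = -192777/83 + 95369/((-1/619*(-80340))) = -192777/83 + 95369/(80340/619) = -192777/83 + 95369*(619/80340) = -192777/83 + 59033411/80340 = -10587931067/6668220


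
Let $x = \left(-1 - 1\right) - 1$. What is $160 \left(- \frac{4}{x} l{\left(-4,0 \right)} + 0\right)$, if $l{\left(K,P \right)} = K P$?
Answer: $0$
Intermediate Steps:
$x = -3$ ($x = -2 - 1 = -3$)
$160 \left(- \frac{4}{x} l{\left(-4,0 \right)} + 0\right) = 160 \left(- \frac{4}{-3} \left(\left(-4\right) 0\right) + 0\right) = 160 \left(\left(-4\right) \left(- \frac{1}{3}\right) 0 + 0\right) = 160 \left(\frac{4}{3} \cdot 0 + 0\right) = 160 \left(0 + 0\right) = 160 \cdot 0 = 0$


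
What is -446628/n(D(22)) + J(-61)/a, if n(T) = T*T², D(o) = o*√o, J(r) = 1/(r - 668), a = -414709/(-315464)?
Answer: -315464/302322861 - 111657*√22/1288408 ≈ -0.40753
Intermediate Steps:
a = 414709/315464 (a = -414709*(-1/315464) = 414709/315464 ≈ 1.3146)
J(r) = 1/(-668 + r)
D(o) = o^(3/2)
n(T) = T³
-446628/n(D(22)) + J(-61)/a = -446628*√22/5153632 + 1/((-668 - 61)*(414709/315464)) = -446628*√22/5153632 + (315464/414709)/(-729) = -446628*√22/5153632 - 1/729*315464/414709 = -111657*√22/1288408 - 315464/302322861 = -315464/302322861 - 111657*√22/1288408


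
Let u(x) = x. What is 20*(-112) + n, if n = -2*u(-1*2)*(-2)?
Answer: -2248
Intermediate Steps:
n = -8 (n = -(-2)*2*(-2) = -2*(-2)*(-2) = 4*(-2) = -8)
20*(-112) + n = 20*(-112) - 8 = -2240 - 8 = -2248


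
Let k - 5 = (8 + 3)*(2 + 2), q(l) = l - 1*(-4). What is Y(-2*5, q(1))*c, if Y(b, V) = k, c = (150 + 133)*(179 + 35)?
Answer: 2967538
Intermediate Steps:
q(l) = 4 + l (q(l) = l + 4 = 4 + l)
k = 49 (k = 5 + (8 + 3)*(2 + 2) = 5 + 11*4 = 5 + 44 = 49)
c = 60562 (c = 283*214 = 60562)
Y(b, V) = 49
Y(-2*5, q(1))*c = 49*60562 = 2967538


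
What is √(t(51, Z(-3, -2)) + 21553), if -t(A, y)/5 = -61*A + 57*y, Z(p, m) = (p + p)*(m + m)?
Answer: 2*√7567 ≈ 173.98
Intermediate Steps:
Z(p, m) = 4*m*p (Z(p, m) = (2*p)*(2*m) = 4*m*p)
t(A, y) = -285*y + 305*A (t(A, y) = -5*(-61*A + 57*y) = -285*y + 305*A)
√(t(51, Z(-3, -2)) + 21553) = √((-1140*(-2)*(-3) + 305*51) + 21553) = √((-285*24 + 15555) + 21553) = √((-6840 + 15555) + 21553) = √(8715 + 21553) = √30268 = 2*√7567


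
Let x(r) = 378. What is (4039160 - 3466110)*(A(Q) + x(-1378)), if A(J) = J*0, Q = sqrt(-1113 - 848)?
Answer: 216612900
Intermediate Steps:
Q = I*sqrt(1961) (Q = sqrt(-1961) = I*sqrt(1961) ≈ 44.283*I)
A(J) = 0
(4039160 - 3466110)*(A(Q) + x(-1378)) = (4039160 - 3466110)*(0 + 378) = 573050*378 = 216612900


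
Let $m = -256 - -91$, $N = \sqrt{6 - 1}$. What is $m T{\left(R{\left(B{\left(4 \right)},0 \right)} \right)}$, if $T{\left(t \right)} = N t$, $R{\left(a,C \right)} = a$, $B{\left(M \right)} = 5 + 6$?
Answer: $- 1815 \sqrt{5} \approx -4058.5$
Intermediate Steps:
$B{\left(M \right)} = 11$
$N = \sqrt{5} \approx 2.2361$
$m = -165$ ($m = -256 + 91 = -165$)
$T{\left(t \right)} = t \sqrt{5}$ ($T{\left(t \right)} = \sqrt{5} t = t \sqrt{5}$)
$m T{\left(R{\left(B{\left(4 \right)},0 \right)} \right)} = - 165 \cdot 11 \sqrt{5} = - 1815 \sqrt{5}$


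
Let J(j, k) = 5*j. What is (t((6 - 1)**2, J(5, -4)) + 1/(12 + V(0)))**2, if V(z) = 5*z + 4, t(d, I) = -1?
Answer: 225/256 ≈ 0.87891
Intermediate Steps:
V(z) = 4 + 5*z
(t((6 - 1)**2, J(5, -4)) + 1/(12 + V(0)))**2 = (-1 + 1/(12 + (4 + 5*0)))**2 = (-1 + 1/(12 + (4 + 0)))**2 = (-1 + 1/(12 + 4))**2 = (-1 + 1/16)**2 = (-15/16)**2 = 225/256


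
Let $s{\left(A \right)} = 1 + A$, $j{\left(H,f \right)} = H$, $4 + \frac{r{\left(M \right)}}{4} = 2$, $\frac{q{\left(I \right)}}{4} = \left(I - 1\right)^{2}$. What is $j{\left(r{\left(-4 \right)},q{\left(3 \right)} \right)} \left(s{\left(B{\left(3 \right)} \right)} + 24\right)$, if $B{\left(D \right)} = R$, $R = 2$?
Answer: $-216$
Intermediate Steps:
$q{\left(I \right)} = 4 \left(-1 + I\right)^{2}$ ($q{\left(I \right)} = 4 \left(I - 1\right)^{2} = 4 \left(-1 + I\right)^{2}$)
$r{\left(M \right)} = -8$ ($r{\left(M \right)} = -16 + 4 \cdot 2 = -16 + 8 = -8$)
$B{\left(D \right)} = 2$
$j{\left(r{\left(-4 \right)},q{\left(3 \right)} \right)} \left(s{\left(B{\left(3 \right)} \right)} + 24\right) = - 8 \left(\left(1 + 2\right) + 24\right) = - 8 \left(3 + 24\right) = \left(-8\right) 27 = -216$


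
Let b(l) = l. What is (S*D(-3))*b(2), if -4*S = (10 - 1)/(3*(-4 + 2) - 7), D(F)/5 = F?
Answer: -135/26 ≈ -5.1923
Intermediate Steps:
D(F) = 5*F
S = 9/52 (S = -(10 - 1)/(4*(3*(-4 + 2) - 7)) = -9/(4*(3*(-2) - 7)) = -9/(4*(-6 - 7)) = -9/(4*(-13)) = -9*(-1)/(4*13) = -¼*(-9/13) = 9/52 ≈ 0.17308)
(S*D(-3))*b(2) = (9*(5*(-3))/52)*2 = ((9/52)*(-15))*2 = -135/52*2 = -135/26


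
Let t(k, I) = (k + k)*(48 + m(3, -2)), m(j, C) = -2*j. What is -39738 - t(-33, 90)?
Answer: -36966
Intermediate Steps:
t(k, I) = 84*k (t(k, I) = (k + k)*(48 - 2*3) = (2*k)*(48 - 6) = (2*k)*42 = 84*k)
-39738 - t(-33, 90) = -39738 - 84*(-33) = -39738 - 1*(-2772) = -39738 + 2772 = -36966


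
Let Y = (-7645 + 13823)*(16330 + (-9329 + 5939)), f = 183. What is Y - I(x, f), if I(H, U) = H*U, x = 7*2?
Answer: 79940758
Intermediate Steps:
x = 14
Y = 79943320 (Y = 6178*(16330 - 3390) = 6178*12940 = 79943320)
Y - I(x, f) = 79943320 - 14*183 = 79943320 - 1*2562 = 79943320 - 2562 = 79940758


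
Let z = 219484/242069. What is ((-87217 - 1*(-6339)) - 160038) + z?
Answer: -58318075720/242069 ≈ -2.4092e+5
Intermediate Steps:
z = 219484/242069 (z = 219484*(1/242069) = 219484/242069 ≈ 0.90670)
((-87217 - 1*(-6339)) - 160038) + z = ((-87217 - 1*(-6339)) - 160038) + 219484/242069 = ((-87217 + 6339) - 160038) + 219484/242069 = (-80878 - 160038) + 219484/242069 = -240916 + 219484/242069 = -58318075720/242069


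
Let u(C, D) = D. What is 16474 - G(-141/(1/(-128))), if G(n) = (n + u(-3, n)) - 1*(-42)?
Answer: -19664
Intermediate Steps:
G(n) = 42 + 2*n (G(n) = (n + n) - 1*(-42) = 2*n + 42 = 42 + 2*n)
16474 - G(-141/(1/(-128))) = 16474 - (42 + 2*(-141/(1/(-128)))) = 16474 - (42 + 2*(-141/(-1/128))) = 16474 - (42 + 2*(-141*(-128))) = 16474 - (42 + 2*18048) = 16474 - (42 + 36096) = 16474 - 1*36138 = 16474 - 36138 = -19664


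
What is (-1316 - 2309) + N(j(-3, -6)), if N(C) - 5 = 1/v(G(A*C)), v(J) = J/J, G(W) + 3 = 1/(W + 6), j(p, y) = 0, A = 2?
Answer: -3619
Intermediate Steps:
G(W) = -3 + 1/(6 + W) (G(W) = -3 + 1/(W + 6) = -3 + 1/(6 + W))
v(J) = 1
N(C) = 6 (N(C) = 5 + 1/1 = 5 + 1 = 6)
(-1316 - 2309) + N(j(-3, -6)) = (-1316 - 2309) + 6 = -3625 + 6 = -3619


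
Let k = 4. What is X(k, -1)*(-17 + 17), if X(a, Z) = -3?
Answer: 0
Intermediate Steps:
X(k, -1)*(-17 + 17) = -3*(-17 + 17) = -3*0 = 0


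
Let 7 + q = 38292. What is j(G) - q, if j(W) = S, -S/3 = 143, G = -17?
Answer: -38714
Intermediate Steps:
q = 38285 (q = -7 + 38292 = 38285)
S = -429 (S = -3*143 = -429)
j(W) = -429
j(G) - q = -429 - 1*38285 = -429 - 38285 = -38714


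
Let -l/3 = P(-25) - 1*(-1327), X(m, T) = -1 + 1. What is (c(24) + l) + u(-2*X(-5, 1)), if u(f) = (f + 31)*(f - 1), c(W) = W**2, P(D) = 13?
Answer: -3475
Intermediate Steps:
X(m, T) = 0
u(f) = (-1 + f)*(31 + f) (u(f) = (31 + f)*(-1 + f) = (-1 + f)*(31 + f))
l = -4020 (l = -3*(13 - 1*(-1327)) = -3*(13 + 1327) = -3*1340 = -4020)
(c(24) + l) + u(-2*X(-5, 1)) = (24**2 - 4020) + (-31 + (-2*0)**2 + 30*(-2*0)) = (576 - 4020) + (-31 + 0**2 + 30*0) = -3444 + (-31 + 0 + 0) = -3444 - 31 = -3475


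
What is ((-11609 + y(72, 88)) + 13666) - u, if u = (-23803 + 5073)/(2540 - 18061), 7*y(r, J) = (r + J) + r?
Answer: 226956641/108647 ≈ 2088.9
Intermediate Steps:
y(r, J) = J/7 + 2*r/7 (y(r, J) = ((r + J) + r)/7 = ((J + r) + r)/7 = (J + 2*r)/7 = J/7 + 2*r/7)
u = 18730/15521 (u = -18730/(-15521) = -18730*(-1/15521) = 18730/15521 ≈ 1.2068)
((-11609 + y(72, 88)) + 13666) - u = ((-11609 + ((⅐)*88 + (2/7)*72)) + 13666) - 1*18730/15521 = ((-11609 + (88/7 + 144/7)) + 13666) - 18730/15521 = ((-11609 + 232/7) + 13666) - 18730/15521 = (-81031/7 + 13666) - 18730/15521 = 14631/7 - 18730/15521 = 226956641/108647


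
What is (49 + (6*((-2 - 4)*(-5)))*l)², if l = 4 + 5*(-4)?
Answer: 8014561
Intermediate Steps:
l = -16 (l = 4 - 20 = -16)
(49 + (6*((-2 - 4)*(-5)))*l)² = (49 + (6*((-2 - 4)*(-5)))*(-16))² = (49 + (6*(-6*(-5)))*(-16))² = (49 + (6*30)*(-16))² = (49 + 180*(-16))² = (49 - 2880)² = (-2831)² = 8014561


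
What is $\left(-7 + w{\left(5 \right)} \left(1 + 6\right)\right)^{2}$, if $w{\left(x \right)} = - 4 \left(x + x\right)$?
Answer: $82369$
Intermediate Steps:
$w{\left(x \right)} = - 8 x$ ($w{\left(x \right)} = - 4 \cdot 2 x = - 8 x$)
$\left(-7 + w{\left(5 \right)} \left(1 + 6\right)\right)^{2} = \left(-7 + \left(-8\right) 5 \left(1 + 6\right)\right)^{2} = \left(-7 - 280\right)^{2} = \left(-287\right)^{2} = 82369$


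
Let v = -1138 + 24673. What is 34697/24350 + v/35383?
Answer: 1800761201/861576050 ≈ 2.0901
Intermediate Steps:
v = 23535
34697/24350 + v/35383 = 34697/24350 + 23535/35383 = 1800761201/861576050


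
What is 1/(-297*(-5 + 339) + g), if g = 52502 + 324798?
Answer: 1/278102 ≈ 3.5958e-6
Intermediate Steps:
g = 377300
1/(-297*(-5 + 339) + g) = 1/(-297*(-5 + 339) + 377300) = 1/(-297*334 + 377300) = 1/(-99198 + 377300) = 1/278102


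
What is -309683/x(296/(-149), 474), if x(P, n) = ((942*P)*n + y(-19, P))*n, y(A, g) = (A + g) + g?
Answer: 46142767/62648480934 ≈ 0.00073653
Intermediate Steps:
y(A, g) = A + 2*g
x(P, n) = n*(-19 + 2*P + 942*P*n) (x(P, n) = ((942*P)*n + (-19 + 2*P))*n = (942*P*n + (-19 + 2*P))*n = (-19 + 2*P + 942*P*n)*n = n*(-19 + 2*P + 942*P*n))
-309683/x(296/(-149), 474) = -309683*1/(474*(-19 + 2*(296/(-149)) + 942*(296/(-149))*474)) = -309683*1/(474*(-19 + 2*(296*(-1/149)) + 942*(296*(-1/149))*474)) = -309683*1/(474*(-19 + 2*(-296/149) + 942*(-296/149)*474)) = -309683*1/(474*(-19 - 592/149 - 132166368/149)) = -309683/(474*(-132169791/149)) = -309683/(-62648480934/149) = -309683*(-149/62648480934) = 46142767/62648480934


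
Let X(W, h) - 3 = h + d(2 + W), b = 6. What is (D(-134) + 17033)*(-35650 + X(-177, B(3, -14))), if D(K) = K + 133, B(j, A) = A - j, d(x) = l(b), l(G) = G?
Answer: -607327056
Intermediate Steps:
d(x) = 6
X(W, h) = 9 + h (X(W, h) = 3 + (h + 6) = 3 + (6 + h) = 9 + h)
D(K) = 133 + K
(D(-134) + 17033)*(-35650 + X(-177, B(3, -14))) = ((133 - 134) + 17033)*(-35650 + (9 + (-14 - 1*3))) = (-1 + 17033)*(-35650 + (9 + (-14 - 3))) = 17032*(-35650 + (9 - 17)) = 17032*(-35650 - 8) = 17032*(-35658) = -607327056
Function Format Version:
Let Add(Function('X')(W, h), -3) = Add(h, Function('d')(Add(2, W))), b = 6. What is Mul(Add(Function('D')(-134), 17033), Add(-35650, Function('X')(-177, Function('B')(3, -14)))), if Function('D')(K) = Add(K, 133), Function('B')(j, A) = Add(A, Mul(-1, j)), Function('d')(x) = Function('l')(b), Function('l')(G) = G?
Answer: -607327056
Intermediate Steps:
Function('d')(x) = 6
Function('X')(W, h) = Add(9, h) (Function('X')(W, h) = Add(3, Add(h, 6)) = Add(3, Add(6, h)) = Add(9, h))
Function('D')(K) = Add(133, K)
Mul(Add(Function('D')(-134), 17033), Add(-35650, Function('X')(-177, Function('B')(3, -14)))) = Mul(Add(Add(133, -134), 17033), Add(-35650, Add(9, Add(-14, Mul(-1, 3))))) = Mul(Add(-1, 17033), Add(-35650, Add(9, Add(-14, -3)))) = Mul(17032, Add(-35650, Add(9, -17))) = Mul(17032, Add(-35650, -8)) = Mul(17032, -35658) = -607327056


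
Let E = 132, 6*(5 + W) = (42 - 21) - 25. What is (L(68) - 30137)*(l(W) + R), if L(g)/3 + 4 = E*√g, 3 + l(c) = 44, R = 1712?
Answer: -52851197 + 1388376*√17 ≈ -4.7127e+7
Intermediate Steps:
W = -17/3 (W = -5 + ((42 - 21) - 25)/6 = -5 + (21 - 25)/6 = -5 + (⅙)*(-4) = -5 - ⅔ = -17/3 ≈ -5.6667)
l(c) = 41 (l(c) = -3 + 44 = 41)
L(g) = -12 + 396*√g (L(g) = -12 + 3*(132*√g) = -12 + 396*√g)
(L(68) - 30137)*(l(W) + R) = ((-12 + 396*√68) - 30137)*(41 + 1712) = ((-12 + 396*(2*√17)) - 30137)*1753 = ((-12 + 792*√17) - 30137)*1753 = (-30149 + 792*√17)*1753 = -52851197 + 1388376*√17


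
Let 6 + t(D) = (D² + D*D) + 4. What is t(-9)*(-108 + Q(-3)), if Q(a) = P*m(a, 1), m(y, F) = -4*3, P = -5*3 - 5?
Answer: 21120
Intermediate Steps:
P = -20 (P = -15 - 5 = -20)
m(y, F) = -12
t(D) = -2 + 2*D² (t(D) = -6 + ((D² + D*D) + 4) = -6 + ((D² + D²) + 4) = -6 + (2*D² + 4) = -6 + (4 + 2*D²) = -2 + 2*D²)
Q(a) = 240 (Q(a) = -20*(-12) = 240)
t(-9)*(-108 + Q(-3)) = (-2 + 2*(-9)²)*(-108 + 240) = (-2 + 2*81)*132 = (-2 + 162)*132 = 160*132 = 21120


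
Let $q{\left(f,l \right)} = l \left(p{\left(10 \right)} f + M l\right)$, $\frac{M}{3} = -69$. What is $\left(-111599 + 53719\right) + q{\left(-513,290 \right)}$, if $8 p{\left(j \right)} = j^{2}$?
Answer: $-19326205$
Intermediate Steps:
$M = -207$ ($M = 3 \left(-69\right) = -207$)
$p{\left(j \right)} = \frac{j^{2}}{8}$
$q{\left(f,l \right)} = l \left(- 207 l + \frac{25 f}{2}\right)$ ($q{\left(f,l \right)} = l \left(\frac{10^{2}}{8} f - 207 l\right) = l \left(\frac{1}{8} \cdot 100 f - 207 l\right) = l \left(\frac{25 f}{2} - 207 l\right) = l \left(- 207 l + \frac{25 f}{2}\right)$)
$\left(-111599 + 53719\right) + q{\left(-513,290 \right)} = \left(-111599 + 53719\right) + \frac{1}{2} \cdot 290 \left(\left(-414\right) 290 + 25 \left(-513\right)\right) = -57880 + \frac{1}{2} \cdot 290 \left(-120060 - 12825\right) = -57880 + \frac{1}{2} \cdot 290 \left(-132885\right) = -57880 - 19268325 = -19326205$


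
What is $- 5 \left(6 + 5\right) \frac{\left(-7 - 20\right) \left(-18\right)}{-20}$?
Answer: $\frac{2673}{2} \approx 1336.5$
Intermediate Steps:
$- 5 \left(6 + 5\right) \frac{\left(-7 - 20\right) \left(-18\right)}{-20} = \left(-5\right) 11 \left(-7 - 20\right) \left(-18\right) \left(- \frac{1}{20}\right) = - 55 \left(-27\right) \left(-18\right) \left(- \frac{1}{20}\right) = - 55 \cdot 486 \left(- \frac{1}{20}\right) = \left(-55\right) \left(- \frac{243}{10}\right) = \frac{2673}{2}$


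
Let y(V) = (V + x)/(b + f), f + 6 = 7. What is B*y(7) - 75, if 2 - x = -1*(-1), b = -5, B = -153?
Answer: 231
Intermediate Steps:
f = 1 (f = -6 + 7 = 1)
x = 1 (x = 2 - (-1)*(-1) = 2 - 1*1 = 2 - 1 = 1)
y(V) = -¼ - V/4 (y(V) = (V + 1)/(-5 + 1) = (1 + V)/(-4) = (1 + V)*(-¼) = -¼ - V/4)
B*y(7) - 75 = -153*(-¼ - ¼*7) - 75 = -153*(-¼ - 7/4) - 75 = -153*(-2) - 75 = 306 - 75 = 231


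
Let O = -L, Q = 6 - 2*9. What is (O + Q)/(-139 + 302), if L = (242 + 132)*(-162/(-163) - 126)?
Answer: 7618668/26569 ≈ 286.75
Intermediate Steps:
Q = -12 (Q = 6 - 18 = -12)
L = -7620624/163 (L = 374*(-162*(-1/163) - 126) = 374*(162/163 - 126) = 374*(-20376/163) = -7620624/163 ≈ -46752.)
O = 7620624/163 (O = -1*(-7620624/163) = 7620624/163 ≈ 46752.)
(O + Q)/(-139 + 302) = (7620624/163 - 12)/(-139 + 302) = (7618668/163)/163 = (7618668/163)*(1/163) = 7618668/26569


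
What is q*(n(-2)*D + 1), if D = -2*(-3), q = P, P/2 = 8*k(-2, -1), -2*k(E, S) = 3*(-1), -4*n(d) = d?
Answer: 96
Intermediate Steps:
n(d) = -d/4
k(E, S) = 3/2 (k(E, S) = -3*(-1)/2 = -1/2*(-3) = 3/2)
P = 24 (P = 2*(8*(3/2)) = 2*12 = 24)
q = 24
D = 6
q*(n(-2)*D + 1) = 24*(-1/4*(-2)*6 + 1) = 24*((1/2)*6 + 1) = 24*(3 + 1) = 24*4 = 96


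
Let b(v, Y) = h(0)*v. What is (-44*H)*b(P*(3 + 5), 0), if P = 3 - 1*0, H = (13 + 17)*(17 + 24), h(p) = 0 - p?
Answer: 0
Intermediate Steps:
h(p) = -p
H = 1230 (H = 30*41 = 1230)
P = 3 (P = 3 + 0 = 3)
b(v, Y) = 0 (b(v, Y) = (-1*0)*v = 0*v = 0)
(-44*H)*b(P*(3 + 5), 0) = -44*1230*0 = -54120*0 = 0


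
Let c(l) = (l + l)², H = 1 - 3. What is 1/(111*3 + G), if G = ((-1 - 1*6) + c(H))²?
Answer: 1/414 ≈ 0.0024155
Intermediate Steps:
H = -2
c(l) = 4*l² (c(l) = (2*l)² = 4*l²)
G = 81 (G = ((-1 - 1*6) + 4*(-2)²)² = ((-1 - 6) + 4*4)² = (-7 + 16)² = 9² = 81)
1/(111*3 + G) = 1/(111*3 + 81) = 1/(333 + 81) = 1/414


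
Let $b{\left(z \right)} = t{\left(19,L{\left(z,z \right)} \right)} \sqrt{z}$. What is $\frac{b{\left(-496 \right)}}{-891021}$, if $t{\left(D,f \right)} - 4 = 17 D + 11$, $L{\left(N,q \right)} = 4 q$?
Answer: $- \frac{1352 i \sqrt{31}}{891021} \approx - 0.0084483 i$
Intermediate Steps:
$t{\left(D,f \right)} = 15 + 17 D$ ($t{\left(D,f \right)} = 4 + \left(17 D + 11\right) = 4 + \left(11 + 17 D\right) = 15 + 17 D$)
$b{\left(z \right)} = 338 \sqrt{z}$ ($b{\left(z \right)} = \left(15 + 17 \cdot 19\right) \sqrt{z} = \left(15 + 323\right) \sqrt{z} = 338 \sqrt{z}$)
$\frac{b{\left(-496 \right)}}{-891021} = \frac{338 \sqrt{-496}}{-891021} = 338 \cdot 4 i \sqrt{31} \left(- \frac{1}{891021}\right) = 1352 i \sqrt{31} \left(- \frac{1}{891021}\right) = - \frac{1352 i \sqrt{31}}{891021}$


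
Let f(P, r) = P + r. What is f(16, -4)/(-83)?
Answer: -12/83 ≈ -0.14458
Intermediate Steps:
f(16, -4)/(-83) = (16 - 4)/(-83) = 12*(-1/83) = -12/83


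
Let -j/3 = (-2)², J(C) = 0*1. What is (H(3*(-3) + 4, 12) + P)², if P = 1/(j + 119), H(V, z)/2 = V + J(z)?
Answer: 1142761/11449 ≈ 99.813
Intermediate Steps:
J(C) = 0
j = -12 (j = -3*(-2)² = -3*4 = -12)
H(V, z) = 2*V (H(V, z) = 2*(V + 0) = 2*V)
P = 1/107 (P = 1/(-12 + 119) = 1/107 ≈ 0.0093458)
(H(3*(-3) + 4, 12) + P)² = (2*(3*(-3) + 4) + 1/107)² = (2*(-9 + 4) + 1/107)² = (2*(-5) + 1/107)² = (-10 + 1/107)² = (-1069/107)² = 1142761/11449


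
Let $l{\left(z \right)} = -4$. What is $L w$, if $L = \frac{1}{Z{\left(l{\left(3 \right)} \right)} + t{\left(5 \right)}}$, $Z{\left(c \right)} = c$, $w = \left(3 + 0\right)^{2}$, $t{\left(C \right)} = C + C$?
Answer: $\frac{3}{2} \approx 1.5$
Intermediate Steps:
$t{\left(C \right)} = 2 C$
$w = 9$ ($w = 3^{2} = 9$)
$L = \frac{1}{6}$ ($L = \frac{1}{-4 + 2 \cdot 5} = \frac{1}{-4 + 10} = \frac{1}{6} \approx 0.16667$)
$L w = \frac{1}{6} \cdot 9 = \frac{3}{2}$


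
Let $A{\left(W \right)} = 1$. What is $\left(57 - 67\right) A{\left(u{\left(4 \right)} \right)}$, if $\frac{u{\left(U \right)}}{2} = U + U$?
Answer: $-10$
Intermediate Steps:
$u{\left(U \right)} = 4 U$ ($u{\left(U \right)} = 2 \left(U + U\right) = 2 \cdot 2 U = 4 U$)
$\left(57 - 67\right) A{\left(u{\left(4 \right)} \right)} = \left(57 - 67\right) 1 = \left(-10\right) 1 = -10$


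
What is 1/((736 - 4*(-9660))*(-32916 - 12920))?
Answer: -1/1804838336 ≈ -5.5407e-10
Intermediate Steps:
1/((736 - 4*(-9660))*(-32916 - 12920)) = 1/((736 + 38640)*(-45836)) = 1/(39376*(-45836)) = 1/(-1804838336) = -1/1804838336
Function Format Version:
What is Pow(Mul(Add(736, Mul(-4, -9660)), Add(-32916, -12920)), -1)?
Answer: Rational(-1, 1804838336) ≈ -5.5407e-10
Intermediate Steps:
Pow(Mul(Add(736, Mul(-4, -9660)), Add(-32916, -12920)), -1) = Pow(Mul(Add(736, 38640), -45836), -1) = Pow(Mul(39376, -45836), -1) = Pow(-1804838336, -1) = Rational(-1, 1804838336)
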